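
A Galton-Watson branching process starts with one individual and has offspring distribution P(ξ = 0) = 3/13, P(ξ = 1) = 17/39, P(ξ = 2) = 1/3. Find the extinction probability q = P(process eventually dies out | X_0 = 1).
q = 9/13

The pgf is f(s) = 3/13 + 17/39·s + 1/3·s². The extinction probability q is the smallest fixed point of f in [0, 1]. Setting s = f(s):
  1/3·s² + (17/39 − 1)·s + 3/13 = 0
  1/3·s² − (3/13 + 1/3)·s + 3/13 = 0
which factors as (s − 1)·(1/3·s − 3/13) = 0, giving roots s = 1 and s = (3/13)/(1/3) = 9/13.
Mean offspring μ = 17/39 + 2·1/3 = 43/39 > 1 (supercritical), so q < 1. The extinction probability is the smaller root: q = (3/13)/(1/3) = 9/13.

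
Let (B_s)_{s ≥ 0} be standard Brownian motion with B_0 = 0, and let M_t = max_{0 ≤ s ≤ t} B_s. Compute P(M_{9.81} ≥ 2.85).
P(M_{9.81} ≥ 2.85) = 2·P(B_{9.81} ≥ 2.85) = 2(1 − Φ(2.85/√9.81)) ≈ 0.3629

By the reflection principle for Brownian motion, P(M_t ≥ a) = 2 · P(B_t ≥ a) for a ≥ 0. Since B_t ~ N(0, t), P(B_t ≥ 2.85) = 1 − Φ(2.85/√t) = 1 − Φ(2.85/√9.81) = 1 − Φ(0.9099). So
  P(M_{9.81} ≥ 2.85) = 2(1 − Φ(0.9099)) ≈ 0.3629.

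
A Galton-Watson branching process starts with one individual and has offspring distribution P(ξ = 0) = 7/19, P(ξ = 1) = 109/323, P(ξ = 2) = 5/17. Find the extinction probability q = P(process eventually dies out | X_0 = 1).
q = 1

Mean offspring μ = 0·7/19 + 1·109/323 + 2·5/17 = 299/323 ≤ 1. For μ ≤ 1 with offspring not concentrated at 1, the Galton-Watson process goes extinct almost surely, so q = 1.
(Algebraic check: The pgf is f(s) = 7/19 + 109/323·s + 5/17·s². The extinction probability q is the smallest fixed point of f in [0, 1]. Setting s = f(s):
  5/17·s² + (109/323 − 1)·s + 7/19 = 0
  5/17·s² − (7/19 + 5/17)·s + 7/19 = 0
which factors as (s − 1)·(5/17·s − 7/19) = 0, giving roots s = 1 and s = (7/19)/(5/17) = 119/95. Since 119/95 ≥ 1, the smallest root in [0, 1] is s = 1.)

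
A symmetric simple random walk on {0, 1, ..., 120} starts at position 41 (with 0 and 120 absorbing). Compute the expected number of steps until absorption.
E[τ | X_0 = 41] = 3239

Let v_k = E[τ | X_0 = k]. Boundary: v_0 = v_120 = 0. Recurrence: v_k = 1 + (v_{k-1} + v_{k+1})/2 for 1 ≤ k ≤ 119. The particular solution to v_k − (v_{k-1} + v_{k+1})/2 = 1 is v_k = −k^2. Adding homogeneous solution A + B k and matching boundaries gives v_k = k (120 − k). Substituting k = 41: v_41 = 41 · 79 = 3239.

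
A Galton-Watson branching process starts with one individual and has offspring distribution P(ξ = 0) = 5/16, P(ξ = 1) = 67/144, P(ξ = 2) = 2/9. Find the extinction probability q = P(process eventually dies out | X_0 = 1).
q = 1

Mean offspring μ = 0·5/16 + 1·67/144 + 2·2/9 = 131/144 ≤ 1. For μ ≤ 1 with offspring not concentrated at 1, the Galton-Watson process goes extinct almost surely, so q = 1.
(Algebraic check: The pgf is f(s) = 5/16 + 67/144·s + 2/9·s². The extinction probability q is the smallest fixed point of f in [0, 1]. Setting s = f(s):
  2/9·s² + (67/144 − 1)·s + 5/16 = 0
  2/9·s² − (5/16 + 2/9)·s + 5/16 = 0
which factors as (s − 1)·(2/9·s − 5/16) = 0, giving roots s = 1 and s = (5/16)/(2/9) = 45/32. Since 45/32 ≥ 1, the smallest root in [0, 1] is s = 1.)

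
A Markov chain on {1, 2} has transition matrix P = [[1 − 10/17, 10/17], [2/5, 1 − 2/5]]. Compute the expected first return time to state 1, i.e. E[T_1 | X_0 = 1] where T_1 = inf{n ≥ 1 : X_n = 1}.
E[T_1 | X_0 = 1] = 1/π_1 = 42/17

For an irreducible recurrent Markov chain with stationary distribution π, E[T_i | X_0 = i] = 1/π_i (Kac's formula). Here π_1 = (2/5)/(10/17 + 2/5) = (2/5)/(84/85) = 17/42, so E[T_1 | X_0 = 1] = 1/π_1 = (10/17 + 2/5)/(2/5) = (84/85)/(2/5) = 42/17.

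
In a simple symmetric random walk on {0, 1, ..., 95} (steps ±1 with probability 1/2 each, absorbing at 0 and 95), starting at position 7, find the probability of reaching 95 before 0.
P(hit 95 before 0) = 7/95

Let u_k = P(hit 95 before 0 | start at k). Then u_0 = 0, u_95 = 1, and u_k = u_{k-1}/2 + u_{k+1}/2 for 1 ≤ k ≤ 94. This harmonic recurrence is solved by u_k = k/95, giving u_7 = 7/95.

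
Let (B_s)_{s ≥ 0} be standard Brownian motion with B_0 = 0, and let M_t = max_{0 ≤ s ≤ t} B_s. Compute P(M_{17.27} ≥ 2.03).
P(M_{17.27} ≥ 2.03) = 2·P(B_{17.27} ≥ 2.03) = 2(1 − Φ(2.03/√17.27)) ≈ 0.6252

By the reflection principle for Brownian motion, P(M_t ≥ a) = 2 · P(B_t ≥ a) for a ≥ 0. Since B_t ~ N(0, t), P(B_t ≥ 2.03) = 1 − Φ(2.03/√t) = 1 − Φ(2.03/√17.27) = 1 − Φ(0.4885). So
  P(M_{17.27} ≥ 2.03) = 2(1 − Φ(0.4885)) ≈ 0.6252.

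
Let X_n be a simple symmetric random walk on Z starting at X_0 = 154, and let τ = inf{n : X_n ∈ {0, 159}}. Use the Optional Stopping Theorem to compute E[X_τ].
E[X_τ] = 154

X_n is a martingale and τ is a bounded-mean stopping time (indeed τ is finite a.s. with bounded expectation since the walk is in a bounded region). By the OST, E[X_τ] = E[X_0] = 154. Equivalently: E[X_τ] = 159 · P(hit 159 first) + 0 · P(hit 0 first) = 159 · (154/159) = 154.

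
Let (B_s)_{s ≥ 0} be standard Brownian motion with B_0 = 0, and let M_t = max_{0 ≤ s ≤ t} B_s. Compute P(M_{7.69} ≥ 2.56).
P(M_{7.69} ≥ 2.56) = 2·P(B_{7.69} ≥ 2.56) = 2(1 − Φ(2.56/√7.69)) ≈ 0.3559

By the reflection principle for Brownian motion, P(M_t ≥ a) = 2 · P(B_t ≥ a) for a ≥ 0. Since B_t ~ N(0, t), P(B_t ≥ 2.56) = 1 − Φ(2.56/√t) = 1 − Φ(2.56/√7.69) = 1 − Φ(0.9232). So
  P(M_{7.69} ≥ 2.56) = 2(1 − Φ(0.9232)) ≈ 0.3559.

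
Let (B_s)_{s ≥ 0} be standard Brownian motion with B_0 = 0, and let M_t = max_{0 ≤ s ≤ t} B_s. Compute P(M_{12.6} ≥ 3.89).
P(M_{12.6} ≥ 3.89) = 2·P(B_{12.6} ≥ 3.89) = 2(1 − Φ(3.89/√12.6)) ≈ 0.2731

By the reflection principle for Brownian motion, P(M_t ≥ a) = 2 · P(B_t ≥ a) for a ≥ 0. Since B_t ~ N(0, t), P(B_t ≥ 3.89) = 1 − Φ(3.89/√t) = 1 − Φ(3.89/√12.6) = 1 − Φ(1.0959). So
  P(M_{12.6} ≥ 3.89) = 2(1 − Φ(1.0959)) ≈ 0.2731.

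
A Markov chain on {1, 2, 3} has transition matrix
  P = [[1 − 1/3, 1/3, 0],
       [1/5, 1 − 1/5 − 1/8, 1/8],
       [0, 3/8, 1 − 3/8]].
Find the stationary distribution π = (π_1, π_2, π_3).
π = (9/29, 15/29, 5/29)

This is a birth-death chain on three states, which satisfies detailed balance: π_1 · P_{12} = π_2 · P_{21} and π_2 · P_{23} = π_3 · P_{32}.
From π_1 · 1/3 = π_2 · 1/5: π_2/π_1 = (1/3)/(1/5) = 5/3.
From π_2 · 1/8 = π_3 · 3/8: π_3/π_2 = (1/8)/(3/8) = 1/3.
Take π_1 proportional to 1; then unnormalized π = (1, 5/3, 5/9). Normalize by dividing by the sum 29/9:
  π = (9/29, 15/29, 5/29).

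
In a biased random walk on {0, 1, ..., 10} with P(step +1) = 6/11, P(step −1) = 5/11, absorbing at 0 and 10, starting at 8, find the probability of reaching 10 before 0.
P(hit 10 before 0) = (1 − (5/6)^8) / (1 − (5/6)^10) = 4218516/4609141

Let u_k denote P(reach 10 before 0 | start at k). Boundary: u_0 = 0, u_10 = 1. Recurrence: u_k = 6/11·u_{k+1} + 5/11·u_{k-1} for 1 ≤ k ≤ 9. Try u_k = A + B·r^k with r = q/p = (5/11)/(6/11) = 5/6. Substitution satisfies the recurrence; boundary conditions give:
  u_k = (1 − r^k) / (1 − r^N) = (1 − (5/6)^8) / (1 − (5/6)^10) = 4218516/4609141.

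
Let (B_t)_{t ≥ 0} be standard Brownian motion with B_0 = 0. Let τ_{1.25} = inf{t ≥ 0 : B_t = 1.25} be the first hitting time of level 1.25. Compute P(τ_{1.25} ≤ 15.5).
P(τ_{1.25} ≤ 15.5) = 2(1 − Φ(1.25/√15.5)) = 2(1 − Φ(0.3175)) ≈ 0.7509

By the reflection principle for standard BM, P(τ_b ≤ t) = 2 · P(B_t ≥ b). Since B_t ~ N(0, t), P(B_t ≥ 1.25) = 1 − Φ(1.25/√t) = 1 − Φ(1.25/√15.5) = 1 − Φ(0.3175) ≈ 0.37543. Doubling: P(τ_{1.25} ≤ 15.5) ≈ 2 · 0.37543 = 0.75086 ≈ 0.7509.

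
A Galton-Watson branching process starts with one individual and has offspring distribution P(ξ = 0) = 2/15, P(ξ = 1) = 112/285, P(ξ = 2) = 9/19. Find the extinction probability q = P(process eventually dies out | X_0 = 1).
q = 38/135

The pgf is f(s) = 2/15 + 112/285·s + 9/19·s². The extinction probability q is the smallest fixed point of f in [0, 1]. Setting s = f(s):
  9/19·s² + (112/285 − 1)·s + 2/15 = 0
  9/19·s² − (2/15 + 9/19)·s + 2/15 = 0
which factors as (s − 1)·(9/19·s − 2/15) = 0, giving roots s = 1 and s = (2/15)/(9/19) = 38/135.
Mean offspring μ = 112/285 + 2·9/19 = 382/285 > 1 (supercritical), so q < 1. The extinction probability is the smaller root: q = (2/15)/(9/19) = 38/135.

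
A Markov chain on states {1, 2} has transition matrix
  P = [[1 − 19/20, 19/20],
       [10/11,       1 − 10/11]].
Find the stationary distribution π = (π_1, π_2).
π_1 = 200/409, π_2 = 209/409

Solve πP = π with π_1 + π_2 = 1. From πP = π: π_1 · (1 − 19/20) + π_2 · 10/11 = π_1 ⇒ π_2 · 10/11 = π_1 · 19/20 ⇒ π_2/π_1 = (19/20)/(10/11) = 209/200. Together with π_1 + π_2 = 1:
  π_1 = (10/11)/(19/20 + 10/11) = (10/11)/(409/220) = 200/409,
  π_2 = (19/20)/(19/20 + 10/11) = (19/20)/(409/220) = 209/409.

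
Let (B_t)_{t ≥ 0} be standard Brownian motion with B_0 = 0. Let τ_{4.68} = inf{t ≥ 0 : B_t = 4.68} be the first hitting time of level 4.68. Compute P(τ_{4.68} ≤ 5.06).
P(τ_{4.68} ≤ 5.06) = 2(1 − Φ(4.68/√5.06)) = 2(1 − Φ(2.0805)) ≈ 0.0375

By the reflection principle for standard BM, P(τ_b ≤ t) = 2 · P(B_t ≥ b). Since B_t ~ N(0, t), P(B_t ≥ 4.68) = 1 − Φ(4.68/√t) = 1 − Φ(4.68/√5.06) = 1 − Φ(2.0805) ≈ 0.01874. Doubling: P(τ_{4.68} ≤ 5.06) ≈ 2 · 0.01874 = 0.03748 ≈ 0.0375.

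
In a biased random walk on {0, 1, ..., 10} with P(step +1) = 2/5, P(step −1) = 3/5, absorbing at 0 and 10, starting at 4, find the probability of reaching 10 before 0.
P(hit 10 before 0) = (1 − (3/2)^4) / (1 − (3/2)^10) = 832/11605

Let u_k denote P(reach 10 before 0 | start at k). Boundary: u_0 = 0, u_10 = 1. Recurrence: u_k = 2/5·u_{k+1} + 3/5·u_{k-1} for 1 ≤ k ≤ 9. Try u_k = A + B·r^k with r = q/p = (3/5)/(2/5) = 3/2. Substitution satisfies the recurrence; boundary conditions give:
  u_k = (1 − r^k) / (1 − r^N) = (1 − (3/2)^4) / (1 − (3/2)^10) = 832/11605.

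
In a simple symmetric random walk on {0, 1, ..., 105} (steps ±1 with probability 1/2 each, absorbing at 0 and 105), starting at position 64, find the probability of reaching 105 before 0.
P(hit 105 before 0) = 64/105

Let u_k = P(hit 105 before 0 | start at k). Then u_0 = 0, u_105 = 1, and u_k = u_{k-1}/2 + u_{k+1}/2 for 1 ≤ k ≤ 104. This harmonic recurrence is solved by u_k = k/105, giving u_64 = 64/105.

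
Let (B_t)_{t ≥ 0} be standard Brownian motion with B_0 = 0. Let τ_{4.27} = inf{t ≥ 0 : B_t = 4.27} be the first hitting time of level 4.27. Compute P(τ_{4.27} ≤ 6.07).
P(τ_{4.27} ≤ 6.07) = 2(1 − Φ(4.27/√6.07)) = 2(1 − Φ(1.7331)) ≈ 0.0831

By the reflection principle for standard BM, P(τ_b ≤ t) = 2 · P(B_t ≥ b). Since B_t ~ N(0, t), P(B_t ≥ 4.27) = 1 − Φ(4.27/√t) = 1 − Φ(4.27/√6.07) = 1 − Φ(1.7331) ≈ 0.04154. Doubling: P(τ_{4.27} ≤ 6.07) ≈ 2 · 0.04154 = 0.08308 ≈ 0.0831.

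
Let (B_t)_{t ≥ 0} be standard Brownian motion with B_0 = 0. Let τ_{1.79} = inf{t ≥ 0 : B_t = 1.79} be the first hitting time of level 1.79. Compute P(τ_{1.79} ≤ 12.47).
P(τ_{1.79} ≤ 12.47) = 2(1 − Φ(1.79/√12.47)) = 2(1 − Φ(0.5069)) ≈ 0.6122

By the reflection principle for standard BM, P(τ_b ≤ t) = 2 · P(B_t ≥ b). Since B_t ~ N(0, t), P(B_t ≥ 1.79) = 1 − Φ(1.79/√t) = 1 − Φ(1.79/√12.47) = 1 − Φ(0.5069) ≈ 0.30611. Doubling: P(τ_{1.79} ≤ 12.47) ≈ 2 · 0.30611 = 0.61222 ≈ 0.6122.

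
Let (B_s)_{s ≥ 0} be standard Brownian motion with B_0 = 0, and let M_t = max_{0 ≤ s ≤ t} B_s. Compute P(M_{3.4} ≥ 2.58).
P(M_{3.4} ≥ 2.58) = 2·P(B_{3.4} ≥ 2.58) = 2(1 − Φ(2.58/√3.4)) ≈ 0.1618

By the reflection principle for Brownian motion, P(M_t ≥ a) = 2 · P(B_t ≥ a) for a ≥ 0. Since B_t ~ N(0, t), P(B_t ≥ 2.58) = 1 − Φ(2.58/√t) = 1 − Φ(2.58/√3.4) = 1 − Φ(1.3992). So
  P(M_{3.4} ≥ 2.58) = 2(1 − Φ(1.3992)) ≈ 0.1618.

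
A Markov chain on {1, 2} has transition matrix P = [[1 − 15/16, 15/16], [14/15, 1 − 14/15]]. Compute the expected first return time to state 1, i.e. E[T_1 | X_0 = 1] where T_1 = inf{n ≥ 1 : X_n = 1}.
E[T_1 | X_0 = 1] = 1/π_1 = 449/224

For an irreducible recurrent Markov chain with stationary distribution π, E[T_i | X_0 = i] = 1/π_i (Kac's formula). Here π_1 = (14/15)/(15/16 + 14/15) = (14/15)/(449/240) = 224/449, so E[T_1 | X_0 = 1] = 1/π_1 = (15/16 + 14/15)/(14/15) = (449/240)/(14/15) = 449/224.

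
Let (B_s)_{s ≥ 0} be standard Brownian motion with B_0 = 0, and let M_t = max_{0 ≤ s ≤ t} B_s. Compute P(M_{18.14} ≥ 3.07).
P(M_{18.14} ≥ 3.07) = 2·P(B_{18.14} ≥ 3.07) = 2(1 − Φ(3.07/√18.14)) ≈ 0.4710

By the reflection principle for Brownian motion, P(M_t ≥ a) = 2 · P(B_t ≥ a) for a ≥ 0. Since B_t ~ N(0, t), P(B_t ≥ 3.07) = 1 − Φ(3.07/√t) = 1 − Φ(3.07/√18.14) = 1 − Φ(0.7208). So
  P(M_{18.14} ≥ 3.07) = 2(1 − Φ(0.7208)) ≈ 0.4710.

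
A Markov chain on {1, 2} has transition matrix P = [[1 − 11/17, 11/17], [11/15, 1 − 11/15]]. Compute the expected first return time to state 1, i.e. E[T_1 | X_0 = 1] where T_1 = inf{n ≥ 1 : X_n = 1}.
E[T_1 | X_0 = 1] = 1/π_1 = 32/17

For an irreducible recurrent Markov chain with stationary distribution π, E[T_i | X_0 = i] = 1/π_i (Kac's formula). Here π_1 = (11/15)/(11/17 + 11/15) = (11/15)/(352/255) = 17/32, so E[T_1 | X_0 = 1] = 1/π_1 = (11/17 + 11/15)/(11/15) = (352/255)/(11/15) = 32/17.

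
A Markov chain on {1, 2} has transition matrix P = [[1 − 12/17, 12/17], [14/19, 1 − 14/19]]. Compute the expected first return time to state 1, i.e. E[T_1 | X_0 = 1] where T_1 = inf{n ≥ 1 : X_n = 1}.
E[T_1 | X_0 = 1] = 1/π_1 = 233/119

For an irreducible recurrent Markov chain with stationary distribution π, E[T_i | X_0 = i] = 1/π_i (Kac's formula). Here π_1 = (14/19)/(12/17 + 14/19) = (14/19)/(466/323) = 119/233, so E[T_1 | X_0 = 1] = 1/π_1 = (12/17 + 14/19)/(14/19) = (466/323)/(14/19) = 233/119.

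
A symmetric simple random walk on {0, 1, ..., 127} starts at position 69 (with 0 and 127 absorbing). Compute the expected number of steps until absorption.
E[τ | X_0 = 69] = 4002

Let v_k = E[τ | X_0 = k]. Boundary: v_0 = v_127 = 0. Recurrence: v_k = 1 + (v_{k-1} + v_{k+1})/2 for 1 ≤ k ≤ 126. The particular solution to v_k − (v_{k-1} + v_{k+1})/2 = 1 is v_k = −k^2. Adding homogeneous solution A + B k and matching boundaries gives v_k = k (127 − k). Substituting k = 69: v_69 = 69 · 58 = 4002.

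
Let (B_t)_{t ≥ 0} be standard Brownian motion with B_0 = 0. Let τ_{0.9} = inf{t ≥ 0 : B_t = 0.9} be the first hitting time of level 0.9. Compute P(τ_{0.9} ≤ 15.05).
P(τ_{0.9} ≤ 15.05) = 2(1 − Φ(0.9/√15.05)) = 2(1 − Φ(0.2320)) ≈ 0.8165

By the reflection principle for standard BM, P(τ_b ≤ t) = 2 · P(B_t ≥ b). Since B_t ~ N(0, t), P(B_t ≥ 0.9) = 1 − Φ(0.9/√t) = 1 − Φ(0.9/√15.05) = 1 − Φ(0.2320) ≈ 0.40827. Doubling: P(τ_{0.9} ≤ 15.05) ≈ 2 · 0.40827 = 0.81654 ≈ 0.8165.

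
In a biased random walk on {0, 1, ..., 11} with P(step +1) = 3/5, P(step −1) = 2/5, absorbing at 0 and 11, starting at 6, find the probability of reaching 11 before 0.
P(hit 11 before 0) = (1 − (2/3)^6) / (1 − (2/3)^11) = 161595/175099

Let u_k denote P(reach 11 before 0 | start at k). Boundary: u_0 = 0, u_11 = 1. Recurrence: u_k = 3/5·u_{k+1} + 2/5·u_{k-1} for 1 ≤ k ≤ 10. Try u_k = A + B·r^k with r = q/p = (2/5)/(3/5) = 2/3. Substitution satisfies the recurrence; boundary conditions give:
  u_k = (1 − r^k) / (1 − r^N) = (1 − (2/3)^6) / (1 − (2/3)^11) = 161595/175099.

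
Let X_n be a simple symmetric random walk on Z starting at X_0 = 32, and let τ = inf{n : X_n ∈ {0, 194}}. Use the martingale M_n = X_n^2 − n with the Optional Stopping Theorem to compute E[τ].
E[τ] = 5184

M_n = X_n^2 − n is a martingale (since E[X_{n+1}^2 | F_n] = X_n^2 + 1). By OST (τ has finite mean in a bounded region), E[M_τ] = E[M_0] = X_0^2 − 0 = 32^2 = 1024. Also E[M_τ] = E[X_τ^2] − E[τ]. The walk exits at 0 or 194, with P(hit 194 first) = 32/194, so E[X_τ^2] = 194^2 · 32/194 + 0 = 6208. Thus E[τ] = E[X_τ^2] − E[M_τ] = 6208 − 1024 = 5184 = 32(194 − 32) = 5184.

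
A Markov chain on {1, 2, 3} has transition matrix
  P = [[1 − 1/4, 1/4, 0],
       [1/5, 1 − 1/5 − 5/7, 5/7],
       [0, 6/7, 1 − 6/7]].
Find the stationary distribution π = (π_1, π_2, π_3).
π = (24/79, 30/79, 25/79)

This is a birth-death chain on three states, which satisfies detailed balance: π_1 · P_{12} = π_2 · P_{21} and π_2 · P_{23} = π_3 · P_{32}.
From π_1 · 1/4 = π_2 · 1/5: π_2/π_1 = (1/4)/(1/5) = 5/4.
From π_2 · 5/7 = π_3 · 6/7: π_3/π_2 = (5/7)/(6/7) = 5/6.
Take π_1 proportional to 1; then unnormalized π = (1, 5/4, 25/24). Normalize by dividing by the sum 79/24:
  π = (24/79, 30/79, 25/79).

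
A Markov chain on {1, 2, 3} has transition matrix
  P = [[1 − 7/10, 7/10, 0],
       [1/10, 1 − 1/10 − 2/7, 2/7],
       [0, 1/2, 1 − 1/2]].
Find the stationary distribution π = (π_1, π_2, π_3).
π = (1/12, 7/12, 1/3)

This is a birth-death chain on three states, which satisfies detailed balance: π_1 · P_{12} = π_2 · P_{21} and π_2 · P_{23} = π_3 · P_{32}.
From π_1 · 7/10 = π_2 · 1/10: π_2/π_1 = (7/10)/(1/10) = 7.
From π_2 · 2/7 = π_3 · 1/2: π_3/π_2 = (2/7)/(1/2) = 4/7.
Take π_1 proportional to 1; then unnormalized π = (1, 7, 4). Normalize by dividing by the sum 12:
  π = (1/12, 7/12, 1/3).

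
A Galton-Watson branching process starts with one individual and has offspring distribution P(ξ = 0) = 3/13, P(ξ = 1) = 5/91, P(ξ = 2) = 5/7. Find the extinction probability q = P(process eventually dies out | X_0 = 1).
q = 21/65

The pgf is f(s) = 3/13 + 5/91·s + 5/7·s². The extinction probability q is the smallest fixed point of f in [0, 1]. Setting s = f(s):
  5/7·s² + (5/91 − 1)·s + 3/13 = 0
  5/7·s² − (3/13 + 5/7)·s + 3/13 = 0
which factors as (s − 1)·(5/7·s − 3/13) = 0, giving roots s = 1 and s = (3/13)/(5/7) = 21/65.
Mean offspring μ = 5/91 + 2·5/7 = 135/91 > 1 (supercritical), so q < 1. The extinction probability is the smaller root: q = (3/13)/(5/7) = 21/65.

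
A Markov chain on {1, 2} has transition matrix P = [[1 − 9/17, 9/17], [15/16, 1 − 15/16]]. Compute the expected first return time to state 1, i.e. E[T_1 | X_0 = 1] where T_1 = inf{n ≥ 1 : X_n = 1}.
E[T_1 | X_0 = 1] = 1/π_1 = 133/85

For an irreducible recurrent Markov chain with stationary distribution π, E[T_i | X_0 = i] = 1/π_i (Kac's formula). Here π_1 = (15/16)/(9/17 + 15/16) = (15/16)/(399/272) = 85/133, so E[T_1 | X_0 = 1] = 1/π_1 = (9/17 + 15/16)/(15/16) = (399/272)/(15/16) = 133/85.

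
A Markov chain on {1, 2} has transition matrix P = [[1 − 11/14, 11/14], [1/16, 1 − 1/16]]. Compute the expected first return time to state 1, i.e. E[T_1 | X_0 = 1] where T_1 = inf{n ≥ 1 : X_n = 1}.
E[T_1 | X_0 = 1] = 1/π_1 = 95/7

For an irreducible recurrent Markov chain with stationary distribution π, E[T_i | X_0 = i] = 1/π_i (Kac's formula). Here π_1 = (1/16)/(11/14 + 1/16) = (1/16)/(95/112) = 7/95, so E[T_1 | X_0 = 1] = 1/π_1 = (11/14 + 1/16)/(1/16) = (95/112)/(1/16) = 95/7.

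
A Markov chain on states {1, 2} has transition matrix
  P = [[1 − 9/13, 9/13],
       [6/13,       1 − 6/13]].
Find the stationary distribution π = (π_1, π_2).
π_1 = 2/5, π_2 = 3/5

Solve πP = π with π_1 + π_2 = 1. From πP = π: π_1 · (1 − 9/13) + π_2 · 6/13 = π_1 ⇒ π_2 · 6/13 = π_1 · 9/13 ⇒ π_2/π_1 = (9/13)/(6/13) = 3/2. Together with π_1 + π_2 = 1:
  π_1 = (6/13)/(9/13 + 6/13) = (6/13)/(15/13) = 2/5,
  π_2 = (9/13)/(9/13 + 6/13) = (9/13)/(15/13) = 3/5.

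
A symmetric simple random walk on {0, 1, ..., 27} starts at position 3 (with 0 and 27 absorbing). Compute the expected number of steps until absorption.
E[τ | X_0 = 3] = 72

Let v_k = E[τ | X_0 = k]. Boundary: v_0 = v_27 = 0. Recurrence: v_k = 1 + (v_{k-1} + v_{k+1})/2 for 1 ≤ k ≤ 26. The particular solution to v_k − (v_{k-1} + v_{k+1})/2 = 1 is v_k = −k^2. Adding homogeneous solution A + B k and matching boundaries gives v_k = k (27 − k). Substituting k = 3: v_3 = 3 · 24 = 72.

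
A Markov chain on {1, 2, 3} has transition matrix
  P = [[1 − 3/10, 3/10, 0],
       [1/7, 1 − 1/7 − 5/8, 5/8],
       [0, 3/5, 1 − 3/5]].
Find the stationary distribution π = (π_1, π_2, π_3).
π = (80/423, 56/141, 175/423)

This is a birth-death chain on three states, which satisfies detailed balance: π_1 · P_{12} = π_2 · P_{21} and π_2 · P_{23} = π_3 · P_{32}.
From π_1 · 3/10 = π_2 · 1/7: π_2/π_1 = (3/10)/(1/7) = 21/10.
From π_2 · 5/8 = π_3 · 3/5: π_3/π_2 = (5/8)/(3/5) = 25/24.
Take π_1 proportional to 1; then unnormalized π = (1, 21/10, 35/16). Normalize by dividing by the sum 423/80:
  π = (80/423, 56/141, 175/423).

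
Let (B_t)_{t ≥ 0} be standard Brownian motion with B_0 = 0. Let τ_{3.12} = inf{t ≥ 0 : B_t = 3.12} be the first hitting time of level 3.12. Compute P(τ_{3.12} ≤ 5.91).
P(τ_{3.12} ≤ 5.91) = 2(1 − Φ(3.12/√5.91)) = 2(1 − Φ(1.2834)) ≈ 0.1994

By the reflection principle for standard BM, P(τ_b ≤ t) = 2 · P(B_t ≥ b). Since B_t ~ N(0, t), P(B_t ≥ 3.12) = 1 − Φ(3.12/√t) = 1 − Φ(3.12/√5.91) = 1 − Φ(1.2834) ≈ 0.09968. Doubling: P(τ_{3.12} ≤ 5.91) ≈ 2 · 0.09968 = 0.19936 ≈ 0.1994.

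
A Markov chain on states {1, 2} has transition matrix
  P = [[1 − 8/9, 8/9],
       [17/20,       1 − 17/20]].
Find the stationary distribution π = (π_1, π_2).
π_1 = 153/313, π_2 = 160/313

Solve πP = π with π_1 + π_2 = 1. From πP = π: π_1 · (1 − 8/9) + π_2 · 17/20 = π_1 ⇒ π_2 · 17/20 = π_1 · 8/9 ⇒ π_2/π_1 = (8/9)/(17/20) = 160/153. Together with π_1 + π_2 = 1:
  π_1 = (17/20)/(8/9 + 17/20) = (17/20)/(313/180) = 153/313,
  π_2 = (8/9)/(8/9 + 17/20) = (8/9)/(313/180) = 160/313.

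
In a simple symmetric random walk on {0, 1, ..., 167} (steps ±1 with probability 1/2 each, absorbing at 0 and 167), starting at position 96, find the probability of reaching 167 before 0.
P(hit 167 before 0) = 96/167

Let u_k = P(hit 167 before 0 | start at k). Then u_0 = 0, u_167 = 1, and u_k = u_{k-1}/2 + u_{k+1}/2 for 1 ≤ k ≤ 166. This harmonic recurrence is solved by u_k = k/167, giving u_96 = 96/167.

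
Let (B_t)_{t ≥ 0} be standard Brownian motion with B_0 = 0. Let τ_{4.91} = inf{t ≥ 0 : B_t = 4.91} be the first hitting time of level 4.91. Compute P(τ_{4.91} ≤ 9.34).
P(τ_{4.91} ≤ 9.34) = 2(1 − Φ(4.91/√9.34)) = 2(1 − Φ(1.6066)) ≈ 0.1081

By the reflection principle for standard BM, P(τ_b ≤ t) = 2 · P(B_t ≥ b). Since B_t ~ N(0, t), P(B_t ≥ 4.91) = 1 − Φ(4.91/√t) = 1 − Φ(4.91/√9.34) = 1 − Φ(1.6066) ≈ 0.05407. Doubling: P(τ_{4.91} ≤ 9.34) ≈ 2 · 0.05407 = 0.10814 ≈ 0.1081.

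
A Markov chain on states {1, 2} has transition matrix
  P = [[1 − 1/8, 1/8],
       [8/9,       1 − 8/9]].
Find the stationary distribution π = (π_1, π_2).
π_1 = 64/73, π_2 = 9/73

Solve πP = π with π_1 + π_2 = 1. From πP = π: π_1 · (1 − 1/8) + π_2 · 8/9 = π_1 ⇒ π_2 · 8/9 = π_1 · 1/8 ⇒ π_2/π_1 = (1/8)/(8/9) = 9/64. Together with π_1 + π_2 = 1:
  π_1 = (8/9)/(1/8 + 8/9) = (8/9)/(73/72) = 64/73,
  π_2 = (1/8)/(1/8 + 8/9) = (1/8)/(73/72) = 9/73.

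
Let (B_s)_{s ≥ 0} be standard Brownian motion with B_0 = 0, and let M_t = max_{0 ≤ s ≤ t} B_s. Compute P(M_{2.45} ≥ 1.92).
P(M_{2.45} ≥ 1.92) = 2·P(B_{2.45} ≥ 1.92) = 2(1 − Φ(1.92/√2.45)) ≈ 0.2200

By the reflection principle for Brownian motion, P(M_t ≥ a) = 2 · P(B_t ≥ a) for a ≥ 0. Since B_t ~ N(0, t), P(B_t ≥ 1.92) = 1 − Φ(1.92/√t) = 1 − Φ(1.92/√2.45) = 1 − Φ(1.2266). So
  P(M_{2.45} ≥ 1.92) = 2(1 − Φ(1.2266)) ≈ 0.2200.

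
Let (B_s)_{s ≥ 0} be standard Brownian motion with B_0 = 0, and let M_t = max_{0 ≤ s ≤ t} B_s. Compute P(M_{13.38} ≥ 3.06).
P(M_{13.38} ≥ 3.06) = 2·P(B_{13.38} ≥ 3.06) = 2(1 − Φ(3.06/√13.38)) ≈ 0.4028

By the reflection principle for Brownian motion, P(M_t ≥ a) = 2 · P(B_t ≥ a) for a ≥ 0. Since B_t ~ N(0, t), P(B_t ≥ 3.06) = 1 − Φ(3.06/√t) = 1 − Φ(3.06/√13.38) = 1 − Φ(0.8366). So
  P(M_{13.38} ≥ 3.06) = 2(1 − Φ(0.8366)) ≈ 0.4028.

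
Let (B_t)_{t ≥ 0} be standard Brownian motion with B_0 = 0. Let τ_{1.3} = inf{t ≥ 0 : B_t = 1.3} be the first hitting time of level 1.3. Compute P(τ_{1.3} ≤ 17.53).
P(τ_{1.3} ≤ 17.53) = 2(1 − Φ(1.3/√17.53)) = 2(1 − Φ(0.3105)) ≈ 0.7562

By the reflection principle for standard BM, P(τ_b ≤ t) = 2 · P(B_t ≥ b). Since B_t ~ N(0, t), P(B_t ≥ 1.3) = 1 − Φ(1.3/√t) = 1 − Φ(1.3/√17.53) = 1 − Φ(0.3105) ≈ 0.37809. Doubling: P(τ_{1.3} ≤ 17.53) ≈ 2 · 0.37809 = 0.75618 ≈ 0.7562.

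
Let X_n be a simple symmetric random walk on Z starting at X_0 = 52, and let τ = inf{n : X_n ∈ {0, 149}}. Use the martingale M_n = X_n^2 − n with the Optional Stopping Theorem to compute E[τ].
E[τ] = 5044

M_n = X_n^2 − n is a martingale (since E[X_{n+1}^2 | F_n] = X_n^2 + 1). By OST (τ has finite mean in a bounded region), E[M_τ] = E[M_0] = X_0^2 − 0 = 52^2 = 2704. Also E[M_τ] = E[X_τ^2] − E[τ]. The walk exits at 0 or 149, with P(hit 149 first) = 52/149, so E[X_τ^2] = 149^2 · 52/149 + 0 = 7748. Thus E[τ] = E[X_τ^2] − E[M_τ] = 7748 − 2704 = 5044 = 52(149 − 52) = 5044.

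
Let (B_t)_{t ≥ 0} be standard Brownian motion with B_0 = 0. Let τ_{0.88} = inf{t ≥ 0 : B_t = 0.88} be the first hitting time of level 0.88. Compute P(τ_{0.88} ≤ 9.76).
P(τ_{0.88} ≤ 9.76) = 2(1 − Φ(0.88/√9.76)) = 2(1 − Φ(0.2817)) ≈ 0.7782

By the reflection principle for standard BM, P(τ_b ≤ t) = 2 · P(B_t ≥ b). Since B_t ~ N(0, t), P(B_t ≥ 0.88) = 1 − Φ(0.88/√t) = 1 − Φ(0.88/√9.76) = 1 − Φ(0.2817) ≈ 0.38909. Doubling: P(τ_{0.88} ≤ 9.76) ≈ 2 · 0.38909 = 0.77818 ≈ 0.7782.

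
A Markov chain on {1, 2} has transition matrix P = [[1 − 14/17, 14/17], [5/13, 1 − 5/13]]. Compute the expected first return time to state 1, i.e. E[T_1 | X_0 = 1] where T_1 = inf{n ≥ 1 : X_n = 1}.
E[T_1 | X_0 = 1] = 1/π_1 = 267/85

For an irreducible recurrent Markov chain with stationary distribution π, E[T_i | X_0 = i] = 1/π_i (Kac's formula). Here π_1 = (5/13)/(14/17 + 5/13) = (5/13)/(267/221) = 85/267, so E[T_1 | X_0 = 1] = 1/π_1 = (14/17 + 5/13)/(5/13) = (267/221)/(5/13) = 267/85.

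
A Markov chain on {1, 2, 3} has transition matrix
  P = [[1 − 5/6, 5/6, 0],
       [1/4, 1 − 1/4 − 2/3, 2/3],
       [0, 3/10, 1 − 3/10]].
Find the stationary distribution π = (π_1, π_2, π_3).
π = (27/317, 90/317, 200/317)

This is a birth-death chain on three states, which satisfies detailed balance: π_1 · P_{12} = π_2 · P_{21} and π_2 · P_{23} = π_3 · P_{32}.
From π_1 · 5/6 = π_2 · 1/4: π_2/π_1 = (5/6)/(1/4) = 10/3.
From π_2 · 2/3 = π_3 · 3/10: π_3/π_2 = (2/3)/(3/10) = 20/9.
Take π_1 proportional to 1; then unnormalized π = (1, 10/3, 200/27). Normalize by dividing by the sum 317/27:
  π = (27/317, 90/317, 200/317).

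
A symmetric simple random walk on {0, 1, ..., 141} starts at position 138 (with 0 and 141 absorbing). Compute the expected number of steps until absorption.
E[τ | X_0 = 138] = 414

Let v_k = E[τ | X_0 = k]. Boundary: v_0 = v_141 = 0. Recurrence: v_k = 1 + (v_{k-1} + v_{k+1})/2 for 1 ≤ k ≤ 140. The particular solution to v_k − (v_{k-1} + v_{k+1})/2 = 1 is v_k = −k^2. Adding homogeneous solution A + B k and matching boundaries gives v_k = k (141 − k). Substituting k = 138: v_138 = 138 · 3 = 414.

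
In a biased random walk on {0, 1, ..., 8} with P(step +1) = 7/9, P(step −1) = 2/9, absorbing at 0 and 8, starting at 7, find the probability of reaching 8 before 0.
P(hit 8 before 0) = (1 − (2/7)^7) / (1 − (2/7)^8) = 1152781/1152909

Let u_k denote P(reach 8 before 0 | start at k). Boundary: u_0 = 0, u_8 = 1. Recurrence: u_k = 7/9·u_{k+1} + 2/9·u_{k-1} for 1 ≤ k ≤ 7. Try u_k = A + B·r^k with r = q/p = (2/9)/(7/9) = 2/7. Substitution satisfies the recurrence; boundary conditions give:
  u_k = (1 − r^k) / (1 − r^N) = (1 − (2/7)^7) / (1 − (2/7)^8) = 1152781/1152909.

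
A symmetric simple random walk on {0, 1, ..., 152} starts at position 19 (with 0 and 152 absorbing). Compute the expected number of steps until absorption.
E[τ | X_0 = 19] = 2527

Let v_k = E[τ | X_0 = k]. Boundary: v_0 = v_152 = 0. Recurrence: v_k = 1 + (v_{k-1} + v_{k+1})/2 for 1 ≤ k ≤ 151. The particular solution to v_k − (v_{k-1} + v_{k+1})/2 = 1 is v_k = −k^2. Adding homogeneous solution A + B k and matching boundaries gives v_k = k (152 − k). Substituting k = 19: v_19 = 19 · 133 = 2527.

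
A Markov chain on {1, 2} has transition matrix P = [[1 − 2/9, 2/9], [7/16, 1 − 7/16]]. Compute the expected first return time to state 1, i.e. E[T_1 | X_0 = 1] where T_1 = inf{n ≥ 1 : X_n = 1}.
E[T_1 | X_0 = 1] = 1/π_1 = 95/63

For an irreducible recurrent Markov chain with stationary distribution π, E[T_i | X_0 = i] = 1/π_i (Kac's formula). Here π_1 = (7/16)/(2/9 + 7/16) = (7/16)/(95/144) = 63/95, so E[T_1 | X_0 = 1] = 1/π_1 = (2/9 + 7/16)/(7/16) = (95/144)/(7/16) = 95/63.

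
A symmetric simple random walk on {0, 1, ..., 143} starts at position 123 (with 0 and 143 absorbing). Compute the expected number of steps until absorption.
E[τ | X_0 = 123] = 2460

Let v_k = E[τ | X_0 = k]. Boundary: v_0 = v_143 = 0. Recurrence: v_k = 1 + (v_{k-1} + v_{k+1})/2 for 1 ≤ k ≤ 142. The particular solution to v_k − (v_{k-1} + v_{k+1})/2 = 1 is v_k = −k^2. Adding homogeneous solution A + B k and matching boundaries gives v_k = k (143 − k). Substituting k = 123: v_123 = 123 · 20 = 2460.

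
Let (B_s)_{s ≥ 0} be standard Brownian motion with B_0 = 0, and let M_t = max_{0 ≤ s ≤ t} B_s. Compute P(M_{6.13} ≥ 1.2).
P(M_{6.13} ≥ 1.2) = 2·P(B_{6.13} ≥ 1.2) = 2(1 − Φ(1.2/√6.13)) ≈ 0.6279

By the reflection principle for Brownian motion, P(M_t ≥ a) = 2 · P(B_t ≥ a) for a ≥ 0. Since B_t ~ N(0, t), P(B_t ≥ 1.2) = 1 − Φ(1.2/√t) = 1 − Φ(1.2/√6.13) = 1 − Φ(0.4847). So
  P(M_{6.13} ≥ 1.2) = 2(1 − Φ(0.4847)) ≈ 0.6279.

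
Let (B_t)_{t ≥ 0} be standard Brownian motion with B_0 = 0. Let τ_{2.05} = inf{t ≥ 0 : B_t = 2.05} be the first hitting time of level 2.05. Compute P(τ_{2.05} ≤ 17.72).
P(τ_{2.05} ≤ 17.72) = 2(1 − Φ(2.05/√17.72)) = 2(1 − Φ(0.4870)) ≈ 0.6263

By the reflection principle for standard BM, P(τ_b ≤ t) = 2 · P(B_t ≥ b). Since B_t ~ N(0, t), P(B_t ≥ 2.05) = 1 − Φ(2.05/√t) = 1 − Φ(2.05/√17.72) = 1 − Φ(0.4870) ≈ 0.31313. Doubling: P(τ_{2.05} ≤ 17.72) ≈ 2 · 0.31313 = 0.62626 ≈ 0.6263.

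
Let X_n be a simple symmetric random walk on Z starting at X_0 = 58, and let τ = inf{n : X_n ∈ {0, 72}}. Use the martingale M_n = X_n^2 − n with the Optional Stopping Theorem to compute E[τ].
E[τ] = 812

M_n = X_n^2 − n is a martingale (since E[X_{n+1}^2 | F_n] = X_n^2 + 1). By OST (τ has finite mean in a bounded region), E[M_τ] = E[M_0] = X_0^2 − 0 = 58^2 = 3364. Also E[M_τ] = E[X_τ^2] − E[τ]. The walk exits at 0 or 72, with P(hit 72 first) = 58/72, so E[X_τ^2] = 72^2 · 58/72 + 0 = 4176. Thus E[τ] = E[X_τ^2] − E[M_τ] = 4176 − 3364 = 812 = 58(72 − 58) = 812.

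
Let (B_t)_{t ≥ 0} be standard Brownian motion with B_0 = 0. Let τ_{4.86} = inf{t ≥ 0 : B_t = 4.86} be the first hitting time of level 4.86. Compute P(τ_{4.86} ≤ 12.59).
P(τ_{4.86} ≤ 12.59) = 2(1 − Φ(4.86/√12.59)) = 2(1 − Φ(1.3697)) ≈ 0.1708

By the reflection principle for standard BM, P(τ_b ≤ t) = 2 · P(B_t ≥ b). Since B_t ~ N(0, t), P(B_t ≥ 4.86) = 1 − Φ(4.86/√t) = 1 − Φ(4.86/√12.59) = 1 − Φ(1.3697) ≈ 0.08539. Doubling: P(τ_{4.86} ≤ 12.59) ≈ 2 · 0.08539 = 0.17078 ≈ 0.1708.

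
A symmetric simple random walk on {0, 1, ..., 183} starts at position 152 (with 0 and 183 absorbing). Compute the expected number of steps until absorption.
E[τ | X_0 = 152] = 4712

Let v_k = E[τ | X_0 = k]. Boundary: v_0 = v_183 = 0. Recurrence: v_k = 1 + (v_{k-1} + v_{k+1})/2 for 1 ≤ k ≤ 182. The particular solution to v_k − (v_{k-1} + v_{k+1})/2 = 1 is v_k = −k^2. Adding homogeneous solution A + B k and matching boundaries gives v_k = k (183 − k). Substituting k = 152: v_152 = 152 · 31 = 4712.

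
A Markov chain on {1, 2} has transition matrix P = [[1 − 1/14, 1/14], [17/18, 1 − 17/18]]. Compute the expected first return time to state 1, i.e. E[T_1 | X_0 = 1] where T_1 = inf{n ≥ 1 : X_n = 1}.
E[T_1 | X_0 = 1] = 1/π_1 = 128/119

For an irreducible recurrent Markov chain with stationary distribution π, E[T_i | X_0 = i] = 1/π_i (Kac's formula). Here π_1 = (17/18)/(1/14 + 17/18) = (17/18)/(64/63) = 119/128, so E[T_1 | X_0 = 1] = 1/π_1 = (1/14 + 17/18)/(17/18) = (64/63)/(17/18) = 128/119.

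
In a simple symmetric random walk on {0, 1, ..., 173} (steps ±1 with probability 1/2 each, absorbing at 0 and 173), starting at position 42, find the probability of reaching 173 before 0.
P(hit 173 before 0) = 42/173

Let u_k = P(hit 173 before 0 | start at k). Then u_0 = 0, u_173 = 1, and u_k = u_{k-1}/2 + u_{k+1}/2 for 1 ≤ k ≤ 172. This harmonic recurrence is solved by u_k = k/173, giving u_42 = 42/173.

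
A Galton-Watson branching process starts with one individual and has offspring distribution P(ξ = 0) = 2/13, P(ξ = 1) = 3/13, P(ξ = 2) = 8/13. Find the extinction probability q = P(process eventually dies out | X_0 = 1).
q = 1/4

The pgf is f(s) = 2/13 + 3/13·s + 8/13·s². The extinction probability q is the smallest fixed point of f in [0, 1]. Setting s = f(s):
  8/13·s² + (3/13 − 1)·s + 2/13 = 0
  8/13·s² − (2/13 + 8/13)·s + 2/13 = 0
which factors as (s − 1)·(8/13·s − 2/13) = 0, giving roots s = 1 and s = (2/13)/(8/13) = 1/4.
Mean offspring μ = 3/13 + 2·8/13 = 19/13 > 1 (supercritical), so q < 1. The extinction probability is the smaller root: q = (2/13)/(8/13) = 1/4.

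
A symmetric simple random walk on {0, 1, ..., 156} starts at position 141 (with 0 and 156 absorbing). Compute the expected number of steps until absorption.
E[τ | X_0 = 141] = 2115

Let v_k = E[τ | X_0 = k]. Boundary: v_0 = v_156 = 0. Recurrence: v_k = 1 + (v_{k-1} + v_{k+1})/2 for 1 ≤ k ≤ 155. The particular solution to v_k − (v_{k-1} + v_{k+1})/2 = 1 is v_k = −k^2. Adding homogeneous solution A + B k and matching boundaries gives v_k = k (156 − k). Substituting k = 141: v_141 = 141 · 15 = 2115.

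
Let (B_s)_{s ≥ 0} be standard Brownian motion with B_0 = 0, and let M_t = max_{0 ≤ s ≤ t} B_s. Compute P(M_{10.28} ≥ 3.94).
P(M_{10.28} ≥ 3.94) = 2·P(B_{10.28} ≥ 3.94) = 2(1 − Φ(3.94/√10.28)) ≈ 0.2191

By the reflection principle for Brownian motion, P(M_t ≥ a) = 2 · P(B_t ≥ a) for a ≥ 0. Since B_t ~ N(0, t), P(B_t ≥ 3.94) = 1 − Φ(3.94/√t) = 1 − Φ(3.94/√10.28) = 1 − Φ(1.2289). So
  P(M_{10.28} ≥ 3.94) = 2(1 − Φ(1.2289)) ≈ 0.2191.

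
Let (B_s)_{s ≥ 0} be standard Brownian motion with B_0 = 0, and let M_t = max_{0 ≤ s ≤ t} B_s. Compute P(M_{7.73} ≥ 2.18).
P(M_{7.73} ≥ 2.18) = 2·P(B_{7.73} ≥ 2.18) = 2(1 − Φ(2.18/√7.73)) ≈ 0.4330

By the reflection principle for Brownian motion, P(M_t ≥ a) = 2 · P(B_t ≥ a) for a ≥ 0. Since B_t ~ N(0, t), P(B_t ≥ 2.18) = 1 − Φ(2.18/√t) = 1 − Φ(2.18/√7.73) = 1 − Φ(0.7841). So
  P(M_{7.73} ≥ 2.18) = 2(1 − Φ(0.7841)) ≈ 0.4330.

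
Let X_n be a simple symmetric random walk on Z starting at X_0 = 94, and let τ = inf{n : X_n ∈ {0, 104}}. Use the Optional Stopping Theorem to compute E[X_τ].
E[X_τ] = 94

X_n is a martingale and τ is a bounded-mean stopping time (indeed τ is finite a.s. with bounded expectation since the walk is in a bounded region). By the OST, E[X_τ] = E[X_0] = 94. Equivalently: E[X_τ] = 104 · P(hit 104 first) + 0 · P(hit 0 first) = 104 · (94/104) = 94.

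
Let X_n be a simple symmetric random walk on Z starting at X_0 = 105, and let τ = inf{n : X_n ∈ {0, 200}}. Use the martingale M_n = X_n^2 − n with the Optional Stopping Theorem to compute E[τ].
E[τ] = 9975

M_n = X_n^2 − n is a martingale (since E[X_{n+1}^2 | F_n] = X_n^2 + 1). By OST (τ has finite mean in a bounded region), E[M_τ] = E[M_0] = X_0^2 − 0 = 105^2 = 11025. Also E[M_τ] = E[X_τ^2] − E[τ]. The walk exits at 0 or 200, with P(hit 200 first) = 105/200, so E[X_τ^2] = 200^2 · 105/200 + 0 = 21000. Thus E[τ] = E[X_τ^2] − E[M_τ] = 21000 − 11025 = 9975 = 105(200 − 105) = 9975.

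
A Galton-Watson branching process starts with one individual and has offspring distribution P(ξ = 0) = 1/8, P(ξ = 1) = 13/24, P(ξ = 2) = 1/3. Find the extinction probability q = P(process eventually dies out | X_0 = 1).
q = 3/8

The pgf is f(s) = 1/8 + 13/24·s + 1/3·s². The extinction probability q is the smallest fixed point of f in [0, 1]. Setting s = f(s):
  1/3·s² + (13/24 − 1)·s + 1/8 = 0
  1/3·s² − (1/8 + 1/3)·s + 1/8 = 0
which factors as (s − 1)·(1/3·s − 1/8) = 0, giving roots s = 1 and s = (1/8)/(1/3) = 3/8.
Mean offspring μ = 13/24 + 2·1/3 = 29/24 > 1 (supercritical), so q < 1. The extinction probability is the smaller root: q = (1/8)/(1/3) = 3/8.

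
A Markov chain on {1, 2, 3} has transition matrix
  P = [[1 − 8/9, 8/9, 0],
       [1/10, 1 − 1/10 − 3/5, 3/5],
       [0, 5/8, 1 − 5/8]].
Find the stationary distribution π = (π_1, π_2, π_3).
π = (45/829, 400/829, 384/829)

This is a birth-death chain on three states, which satisfies detailed balance: π_1 · P_{12} = π_2 · P_{21} and π_2 · P_{23} = π_3 · P_{32}.
From π_1 · 8/9 = π_2 · 1/10: π_2/π_1 = (8/9)/(1/10) = 80/9.
From π_2 · 3/5 = π_3 · 5/8: π_3/π_2 = (3/5)/(5/8) = 24/25.
Take π_1 proportional to 1; then unnormalized π = (1, 80/9, 128/15). Normalize by dividing by the sum 829/45:
  π = (45/829, 400/829, 384/829).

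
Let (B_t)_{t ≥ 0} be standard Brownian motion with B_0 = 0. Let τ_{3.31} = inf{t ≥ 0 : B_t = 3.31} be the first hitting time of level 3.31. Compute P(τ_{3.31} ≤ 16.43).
P(τ_{3.31} ≤ 16.43) = 2(1 − Φ(3.31/√16.43)) = 2(1 − Φ(0.8166)) ≈ 0.4142

By the reflection principle for standard BM, P(τ_b ≤ t) = 2 · P(B_t ≥ b). Since B_t ~ N(0, t), P(B_t ≥ 3.31) = 1 − Φ(3.31/√t) = 1 − Φ(3.31/√16.43) = 1 − Φ(0.8166) ≈ 0.20708. Doubling: P(τ_{3.31} ≤ 16.43) ≈ 2 · 0.20708 = 0.41416 ≈ 0.4142.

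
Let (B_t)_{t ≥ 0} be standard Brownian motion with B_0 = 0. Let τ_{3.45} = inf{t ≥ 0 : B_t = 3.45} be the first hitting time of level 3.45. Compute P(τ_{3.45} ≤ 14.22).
P(τ_{3.45} ≤ 14.22) = 2(1 − Φ(3.45/√14.22)) = 2(1 − Φ(0.9149)) ≈ 0.3602

By the reflection principle for standard BM, P(τ_b ≤ t) = 2 · P(B_t ≥ b). Since B_t ~ N(0, t), P(B_t ≥ 3.45) = 1 − Φ(3.45/√t) = 1 − Φ(3.45/√14.22) = 1 − Φ(0.9149) ≈ 0.18012. Doubling: P(τ_{3.45} ≤ 14.22) ≈ 2 · 0.18012 = 0.36024 ≈ 0.3602.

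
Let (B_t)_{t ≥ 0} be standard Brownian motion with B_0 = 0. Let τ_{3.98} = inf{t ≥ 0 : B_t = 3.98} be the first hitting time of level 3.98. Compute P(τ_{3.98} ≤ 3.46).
P(τ_{3.98} ≤ 3.46) = 2(1 − Φ(3.98/√3.46)) = 2(1 − Φ(2.1397)) ≈ 0.0324

By the reflection principle for standard BM, P(τ_b ≤ t) = 2 · P(B_t ≥ b). Since B_t ~ N(0, t), P(B_t ≥ 3.98) = 1 − Φ(3.98/√t) = 1 − Φ(3.98/√3.46) = 1 − Φ(2.1397) ≈ 0.01619. Doubling: P(τ_{3.98} ≤ 3.46) ≈ 2 · 0.01619 = 0.03238 ≈ 0.0324.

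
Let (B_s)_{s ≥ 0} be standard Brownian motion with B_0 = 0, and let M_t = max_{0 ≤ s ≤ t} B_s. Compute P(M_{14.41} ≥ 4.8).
P(M_{14.41} ≥ 4.8) = 2·P(B_{14.41} ≥ 4.8) = 2(1 − Φ(4.8/√14.41)) ≈ 0.2061

By the reflection principle for Brownian motion, P(M_t ≥ a) = 2 · P(B_t ≥ a) for a ≥ 0. Since B_t ~ N(0, t), P(B_t ≥ 4.8) = 1 − Φ(4.8/√t) = 1 − Φ(4.8/√14.41) = 1 − Φ(1.2645). So
  P(M_{14.41} ≥ 4.8) = 2(1 − Φ(1.2645)) ≈ 0.2061.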